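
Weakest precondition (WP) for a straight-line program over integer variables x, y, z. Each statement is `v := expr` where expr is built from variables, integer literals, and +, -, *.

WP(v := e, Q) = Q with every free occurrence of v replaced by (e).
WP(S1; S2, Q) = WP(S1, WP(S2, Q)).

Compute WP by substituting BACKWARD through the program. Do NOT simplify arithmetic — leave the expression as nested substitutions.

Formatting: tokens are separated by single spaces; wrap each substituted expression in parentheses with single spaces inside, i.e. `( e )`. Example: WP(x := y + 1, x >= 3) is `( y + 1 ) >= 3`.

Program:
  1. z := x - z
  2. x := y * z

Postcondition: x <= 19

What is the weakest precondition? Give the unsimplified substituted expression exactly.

Answer: ( y * ( x - z ) ) <= 19

Derivation:
post: x <= 19
stmt 2: x := y * z  -- replace 1 occurrence(s) of x with (y * z)
  => ( y * z ) <= 19
stmt 1: z := x - z  -- replace 1 occurrence(s) of z with (x - z)
  => ( y * ( x - z ) ) <= 19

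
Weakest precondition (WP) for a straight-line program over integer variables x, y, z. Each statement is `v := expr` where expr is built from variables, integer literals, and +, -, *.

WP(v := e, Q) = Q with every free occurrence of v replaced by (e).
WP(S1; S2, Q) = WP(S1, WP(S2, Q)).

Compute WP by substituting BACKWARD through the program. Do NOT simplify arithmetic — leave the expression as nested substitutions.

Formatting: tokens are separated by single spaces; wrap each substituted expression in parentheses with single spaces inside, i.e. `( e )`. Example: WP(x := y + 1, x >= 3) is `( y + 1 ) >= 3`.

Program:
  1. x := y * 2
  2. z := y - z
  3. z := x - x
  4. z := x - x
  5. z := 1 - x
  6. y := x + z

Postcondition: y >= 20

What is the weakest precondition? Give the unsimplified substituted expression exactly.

post: y >= 20
stmt 6: y := x + z  -- replace 1 occurrence(s) of y with (x + z)
  => ( x + z ) >= 20
stmt 5: z := 1 - x  -- replace 1 occurrence(s) of z with (1 - x)
  => ( x + ( 1 - x ) ) >= 20
stmt 4: z := x - x  -- replace 0 occurrence(s) of z with (x - x)
  => ( x + ( 1 - x ) ) >= 20
stmt 3: z := x - x  -- replace 0 occurrence(s) of z with (x - x)
  => ( x + ( 1 - x ) ) >= 20
stmt 2: z := y - z  -- replace 0 occurrence(s) of z with (y - z)
  => ( x + ( 1 - x ) ) >= 20
stmt 1: x := y * 2  -- replace 2 occurrence(s) of x with (y * 2)
  => ( ( y * 2 ) + ( 1 - ( y * 2 ) ) ) >= 20

Answer: ( ( y * 2 ) + ( 1 - ( y * 2 ) ) ) >= 20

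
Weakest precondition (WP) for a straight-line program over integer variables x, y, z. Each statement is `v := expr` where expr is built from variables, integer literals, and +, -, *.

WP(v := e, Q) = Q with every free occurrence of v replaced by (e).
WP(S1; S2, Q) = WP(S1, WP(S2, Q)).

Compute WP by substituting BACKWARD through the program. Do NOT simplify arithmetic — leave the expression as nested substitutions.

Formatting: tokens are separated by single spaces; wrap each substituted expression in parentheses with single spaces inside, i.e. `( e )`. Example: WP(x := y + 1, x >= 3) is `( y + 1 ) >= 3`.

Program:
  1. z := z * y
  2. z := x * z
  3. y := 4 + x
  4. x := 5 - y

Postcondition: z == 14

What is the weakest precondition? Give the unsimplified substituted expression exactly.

Answer: ( x * ( z * y ) ) == 14

Derivation:
post: z == 14
stmt 4: x := 5 - y  -- replace 0 occurrence(s) of x with (5 - y)
  => z == 14
stmt 3: y := 4 + x  -- replace 0 occurrence(s) of y with (4 + x)
  => z == 14
stmt 2: z := x * z  -- replace 1 occurrence(s) of z with (x * z)
  => ( x * z ) == 14
stmt 1: z := z * y  -- replace 1 occurrence(s) of z with (z * y)
  => ( x * ( z * y ) ) == 14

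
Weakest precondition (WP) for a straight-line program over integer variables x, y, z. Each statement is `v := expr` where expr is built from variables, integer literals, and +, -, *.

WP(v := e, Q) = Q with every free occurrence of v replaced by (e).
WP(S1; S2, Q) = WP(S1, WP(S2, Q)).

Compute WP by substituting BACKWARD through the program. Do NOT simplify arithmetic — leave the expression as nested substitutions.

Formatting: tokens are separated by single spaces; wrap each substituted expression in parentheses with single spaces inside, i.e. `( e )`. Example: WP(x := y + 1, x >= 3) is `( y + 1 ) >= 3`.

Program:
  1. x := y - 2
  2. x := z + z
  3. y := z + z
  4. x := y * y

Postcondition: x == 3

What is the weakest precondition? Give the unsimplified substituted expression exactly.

post: x == 3
stmt 4: x := y * y  -- replace 1 occurrence(s) of x with (y * y)
  => ( y * y ) == 3
stmt 3: y := z + z  -- replace 2 occurrence(s) of y with (z + z)
  => ( ( z + z ) * ( z + z ) ) == 3
stmt 2: x := z + z  -- replace 0 occurrence(s) of x with (z + z)
  => ( ( z + z ) * ( z + z ) ) == 3
stmt 1: x := y - 2  -- replace 0 occurrence(s) of x with (y - 2)
  => ( ( z + z ) * ( z + z ) ) == 3

Answer: ( ( z + z ) * ( z + z ) ) == 3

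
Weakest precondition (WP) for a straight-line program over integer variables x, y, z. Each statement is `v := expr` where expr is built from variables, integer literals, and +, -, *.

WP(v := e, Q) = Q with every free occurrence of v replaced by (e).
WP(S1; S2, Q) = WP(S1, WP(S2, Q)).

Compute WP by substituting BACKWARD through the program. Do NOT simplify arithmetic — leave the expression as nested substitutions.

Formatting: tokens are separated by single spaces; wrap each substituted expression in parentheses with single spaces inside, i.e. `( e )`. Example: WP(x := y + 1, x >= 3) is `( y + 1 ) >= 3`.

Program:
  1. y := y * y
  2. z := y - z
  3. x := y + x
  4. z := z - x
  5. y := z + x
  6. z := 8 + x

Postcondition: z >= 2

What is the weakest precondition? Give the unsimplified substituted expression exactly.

Answer: ( 8 + ( ( y * y ) + x ) ) >= 2

Derivation:
post: z >= 2
stmt 6: z := 8 + x  -- replace 1 occurrence(s) of z with (8 + x)
  => ( 8 + x ) >= 2
stmt 5: y := z + x  -- replace 0 occurrence(s) of y with (z + x)
  => ( 8 + x ) >= 2
stmt 4: z := z - x  -- replace 0 occurrence(s) of z with (z - x)
  => ( 8 + x ) >= 2
stmt 3: x := y + x  -- replace 1 occurrence(s) of x with (y + x)
  => ( 8 + ( y + x ) ) >= 2
stmt 2: z := y - z  -- replace 0 occurrence(s) of z with (y - z)
  => ( 8 + ( y + x ) ) >= 2
stmt 1: y := y * y  -- replace 1 occurrence(s) of y with (y * y)
  => ( 8 + ( ( y * y ) + x ) ) >= 2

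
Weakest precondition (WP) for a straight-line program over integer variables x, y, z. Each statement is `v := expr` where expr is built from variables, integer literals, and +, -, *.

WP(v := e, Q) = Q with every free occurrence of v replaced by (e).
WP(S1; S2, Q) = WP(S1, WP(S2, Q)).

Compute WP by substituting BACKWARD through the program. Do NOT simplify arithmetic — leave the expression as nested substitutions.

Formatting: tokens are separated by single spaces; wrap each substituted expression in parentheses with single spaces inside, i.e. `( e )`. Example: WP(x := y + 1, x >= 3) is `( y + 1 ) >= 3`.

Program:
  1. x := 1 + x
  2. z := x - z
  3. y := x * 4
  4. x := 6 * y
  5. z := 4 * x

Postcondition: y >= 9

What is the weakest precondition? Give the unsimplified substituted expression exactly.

post: y >= 9
stmt 5: z := 4 * x  -- replace 0 occurrence(s) of z with (4 * x)
  => y >= 9
stmt 4: x := 6 * y  -- replace 0 occurrence(s) of x with (6 * y)
  => y >= 9
stmt 3: y := x * 4  -- replace 1 occurrence(s) of y with (x * 4)
  => ( x * 4 ) >= 9
stmt 2: z := x - z  -- replace 0 occurrence(s) of z with (x - z)
  => ( x * 4 ) >= 9
stmt 1: x := 1 + x  -- replace 1 occurrence(s) of x with (1 + x)
  => ( ( 1 + x ) * 4 ) >= 9

Answer: ( ( 1 + x ) * 4 ) >= 9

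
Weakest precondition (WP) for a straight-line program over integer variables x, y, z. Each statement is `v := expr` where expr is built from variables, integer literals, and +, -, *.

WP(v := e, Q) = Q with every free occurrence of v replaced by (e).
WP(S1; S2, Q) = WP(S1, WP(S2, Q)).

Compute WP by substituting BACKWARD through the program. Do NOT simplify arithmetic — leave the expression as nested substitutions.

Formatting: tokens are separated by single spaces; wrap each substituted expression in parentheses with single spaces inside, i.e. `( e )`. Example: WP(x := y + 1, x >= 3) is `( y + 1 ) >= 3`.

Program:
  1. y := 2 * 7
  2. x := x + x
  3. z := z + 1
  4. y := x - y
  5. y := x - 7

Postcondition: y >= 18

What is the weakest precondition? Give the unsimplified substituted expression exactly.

Answer: ( ( x + x ) - 7 ) >= 18

Derivation:
post: y >= 18
stmt 5: y := x - 7  -- replace 1 occurrence(s) of y with (x - 7)
  => ( x - 7 ) >= 18
stmt 4: y := x - y  -- replace 0 occurrence(s) of y with (x - y)
  => ( x - 7 ) >= 18
stmt 3: z := z + 1  -- replace 0 occurrence(s) of z with (z + 1)
  => ( x - 7 ) >= 18
stmt 2: x := x + x  -- replace 1 occurrence(s) of x with (x + x)
  => ( ( x + x ) - 7 ) >= 18
stmt 1: y := 2 * 7  -- replace 0 occurrence(s) of y with (2 * 7)
  => ( ( x + x ) - 7 ) >= 18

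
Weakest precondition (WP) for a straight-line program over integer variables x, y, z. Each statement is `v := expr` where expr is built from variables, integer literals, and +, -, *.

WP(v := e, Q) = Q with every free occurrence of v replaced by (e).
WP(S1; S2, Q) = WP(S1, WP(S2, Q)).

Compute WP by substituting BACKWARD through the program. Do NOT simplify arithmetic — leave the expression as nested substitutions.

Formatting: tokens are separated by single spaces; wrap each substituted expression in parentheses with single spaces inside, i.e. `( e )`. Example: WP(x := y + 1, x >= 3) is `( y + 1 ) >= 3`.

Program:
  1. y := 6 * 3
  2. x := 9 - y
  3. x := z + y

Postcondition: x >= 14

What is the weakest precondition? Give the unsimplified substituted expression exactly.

post: x >= 14
stmt 3: x := z + y  -- replace 1 occurrence(s) of x with (z + y)
  => ( z + y ) >= 14
stmt 2: x := 9 - y  -- replace 0 occurrence(s) of x with (9 - y)
  => ( z + y ) >= 14
stmt 1: y := 6 * 3  -- replace 1 occurrence(s) of y with (6 * 3)
  => ( z + ( 6 * 3 ) ) >= 14

Answer: ( z + ( 6 * 3 ) ) >= 14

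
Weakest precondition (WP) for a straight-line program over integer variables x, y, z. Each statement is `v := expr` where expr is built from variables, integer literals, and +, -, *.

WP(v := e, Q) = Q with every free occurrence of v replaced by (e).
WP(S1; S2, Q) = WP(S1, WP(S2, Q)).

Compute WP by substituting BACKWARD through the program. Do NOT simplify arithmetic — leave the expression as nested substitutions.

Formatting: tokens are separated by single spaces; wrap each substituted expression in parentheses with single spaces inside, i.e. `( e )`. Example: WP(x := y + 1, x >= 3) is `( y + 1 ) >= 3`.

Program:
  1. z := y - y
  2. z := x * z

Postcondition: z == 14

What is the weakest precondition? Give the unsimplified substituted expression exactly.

Answer: ( x * ( y - y ) ) == 14

Derivation:
post: z == 14
stmt 2: z := x * z  -- replace 1 occurrence(s) of z with (x * z)
  => ( x * z ) == 14
stmt 1: z := y - y  -- replace 1 occurrence(s) of z with (y - y)
  => ( x * ( y - y ) ) == 14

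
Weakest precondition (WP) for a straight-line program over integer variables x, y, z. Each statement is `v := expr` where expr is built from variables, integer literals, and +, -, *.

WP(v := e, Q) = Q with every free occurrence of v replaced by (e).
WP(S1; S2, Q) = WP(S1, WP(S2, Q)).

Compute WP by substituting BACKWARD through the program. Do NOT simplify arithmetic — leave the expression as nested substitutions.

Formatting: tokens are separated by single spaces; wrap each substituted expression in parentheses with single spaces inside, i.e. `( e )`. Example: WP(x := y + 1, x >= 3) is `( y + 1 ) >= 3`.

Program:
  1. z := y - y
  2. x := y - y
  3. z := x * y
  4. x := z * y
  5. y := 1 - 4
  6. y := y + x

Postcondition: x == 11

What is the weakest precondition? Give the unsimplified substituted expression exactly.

post: x == 11
stmt 6: y := y + x  -- replace 0 occurrence(s) of y with (y + x)
  => x == 11
stmt 5: y := 1 - 4  -- replace 0 occurrence(s) of y with (1 - 4)
  => x == 11
stmt 4: x := z * y  -- replace 1 occurrence(s) of x with (z * y)
  => ( z * y ) == 11
stmt 3: z := x * y  -- replace 1 occurrence(s) of z with (x * y)
  => ( ( x * y ) * y ) == 11
stmt 2: x := y - y  -- replace 1 occurrence(s) of x with (y - y)
  => ( ( ( y - y ) * y ) * y ) == 11
stmt 1: z := y - y  -- replace 0 occurrence(s) of z with (y - y)
  => ( ( ( y - y ) * y ) * y ) == 11

Answer: ( ( ( y - y ) * y ) * y ) == 11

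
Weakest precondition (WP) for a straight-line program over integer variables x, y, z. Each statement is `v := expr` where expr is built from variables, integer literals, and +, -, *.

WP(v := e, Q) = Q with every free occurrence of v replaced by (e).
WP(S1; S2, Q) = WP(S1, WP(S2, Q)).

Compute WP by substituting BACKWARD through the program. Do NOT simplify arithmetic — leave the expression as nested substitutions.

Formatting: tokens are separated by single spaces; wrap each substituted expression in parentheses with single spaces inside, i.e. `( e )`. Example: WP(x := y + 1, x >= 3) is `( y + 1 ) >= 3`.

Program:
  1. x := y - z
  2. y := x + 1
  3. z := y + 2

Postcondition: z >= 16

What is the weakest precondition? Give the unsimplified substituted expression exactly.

post: z >= 16
stmt 3: z := y + 2  -- replace 1 occurrence(s) of z with (y + 2)
  => ( y + 2 ) >= 16
stmt 2: y := x + 1  -- replace 1 occurrence(s) of y with (x + 1)
  => ( ( x + 1 ) + 2 ) >= 16
stmt 1: x := y - z  -- replace 1 occurrence(s) of x with (y - z)
  => ( ( ( y - z ) + 1 ) + 2 ) >= 16

Answer: ( ( ( y - z ) + 1 ) + 2 ) >= 16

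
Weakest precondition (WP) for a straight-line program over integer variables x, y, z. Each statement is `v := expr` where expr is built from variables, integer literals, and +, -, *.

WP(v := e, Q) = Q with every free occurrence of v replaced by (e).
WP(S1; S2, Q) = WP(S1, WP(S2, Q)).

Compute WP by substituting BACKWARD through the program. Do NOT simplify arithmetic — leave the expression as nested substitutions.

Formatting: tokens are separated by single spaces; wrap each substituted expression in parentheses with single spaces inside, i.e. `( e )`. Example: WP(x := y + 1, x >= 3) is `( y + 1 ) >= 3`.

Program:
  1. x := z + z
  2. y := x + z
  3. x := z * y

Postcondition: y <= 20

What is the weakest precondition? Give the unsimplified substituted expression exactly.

Answer: ( ( z + z ) + z ) <= 20

Derivation:
post: y <= 20
stmt 3: x := z * y  -- replace 0 occurrence(s) of x with (z * y)
  => y <= 20
stmt 2: y := x + z  -- replace 1 occurrence(s) of y with (x + z)
  => ( x + z ) <= 20
stmt 1: x := z + z  -- replace 1 occurrence(s) of x with (z + z)
  => ( ( z + z ) + z ) <= 20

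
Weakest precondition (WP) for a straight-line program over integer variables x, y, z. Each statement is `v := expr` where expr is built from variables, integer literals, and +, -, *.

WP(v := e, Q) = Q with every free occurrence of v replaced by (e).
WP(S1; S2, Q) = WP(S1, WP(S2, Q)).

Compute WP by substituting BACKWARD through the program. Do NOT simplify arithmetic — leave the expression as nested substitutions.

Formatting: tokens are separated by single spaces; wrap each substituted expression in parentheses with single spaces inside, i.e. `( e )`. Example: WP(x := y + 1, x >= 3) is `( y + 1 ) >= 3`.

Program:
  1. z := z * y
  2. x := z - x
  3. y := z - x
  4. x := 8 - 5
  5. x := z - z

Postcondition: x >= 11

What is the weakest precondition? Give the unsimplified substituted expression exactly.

Answer: ( ( z * y ) - ( z * y ) ) >= 11

Derivation:
post: x >= 11
stmt 5: x := z - z  -- replace 1 occurrence(s) of x with (z - z)
  => ( z - z ) >= 11
stmt 4: x := 8 - 5  -- replace 0 occurrence(s) of x with (8 - 5)
  => ( z - z ) >= 11
stmt 3: y := z - x  -- replace 0 occurrence(s) of y with (z - x)
  => ( z - z ) >= 11
stmt 2: x := z - x  -- replace 0 occurrence(s) of x with (z - x)
  => ( z - z ) >= 11
stmt 1: z := z * y  -- replace 2 occurrence(s) of z with (z * y)
  => ( ( z * y ) - ( z * y ) ) >= 11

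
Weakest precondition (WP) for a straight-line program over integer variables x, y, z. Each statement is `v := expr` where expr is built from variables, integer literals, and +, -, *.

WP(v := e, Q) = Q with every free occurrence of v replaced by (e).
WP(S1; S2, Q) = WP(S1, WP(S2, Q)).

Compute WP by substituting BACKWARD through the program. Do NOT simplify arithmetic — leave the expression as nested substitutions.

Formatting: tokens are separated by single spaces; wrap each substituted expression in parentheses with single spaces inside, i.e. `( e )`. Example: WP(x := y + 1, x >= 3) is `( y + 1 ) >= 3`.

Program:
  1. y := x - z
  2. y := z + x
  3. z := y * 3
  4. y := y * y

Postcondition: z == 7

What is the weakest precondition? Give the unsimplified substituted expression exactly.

Answer: ( ( z + x ) * 3 ) == 7

Derivation:
post: z == 7
stmt 4: y := y * y  -- replace 0 occurrence(s) of y with (y * y)
  => z == 7
stmt 3: z := y * 3  -- replace 1 occurrence(s) of z with (y * 3)
  => ( y * 3 ) == 7
stmt 2: y := z + x  -- replace 1 occurrence(s) of y with (z + x)
  => ( ( z + x ) * 3 ) == 7
stmt 1: y := x - z  -- replace 0 occurrence(s) of y with (x - z)
  => ( ( z + x ) * 3 ) == 7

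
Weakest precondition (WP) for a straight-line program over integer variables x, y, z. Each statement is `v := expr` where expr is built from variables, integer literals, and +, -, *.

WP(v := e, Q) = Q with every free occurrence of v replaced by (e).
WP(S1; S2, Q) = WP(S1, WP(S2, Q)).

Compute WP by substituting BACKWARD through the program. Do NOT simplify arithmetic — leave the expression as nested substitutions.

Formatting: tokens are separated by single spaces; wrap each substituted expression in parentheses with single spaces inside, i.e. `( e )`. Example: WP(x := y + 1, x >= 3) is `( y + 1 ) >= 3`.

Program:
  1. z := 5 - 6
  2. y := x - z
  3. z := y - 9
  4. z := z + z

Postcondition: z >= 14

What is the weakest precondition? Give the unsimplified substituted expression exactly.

Answer: ( ( ( x - ( 5 - 6 ) ) - 9 ) + ( ( x - ( 5 - 6 ) ) - 9 ) ) >= 14

Derivation:
post: z >= 14
stmt 4: z := z + z  -- replace 1 occurrence(s) of z with (z + z)
  => ( z + z ) >= 14
stmt 3: z := y - 9  -- replace 2 occurrence(s) of z with (y - 9)
  => ( ( y - 9 ) + ( y - 9 ) ) >= 14
stmt 2: y := x - z  -- replace 2 occurrence(s) of y with (x - z)
  => ( ( ( x - z ) - 9 ) + ( ( x - z ) - 9 ) ) >= 14
stmt 1: z := 5 - 6  -- replace 2 occurrence(s) of z with (5 - 6)
  => ( ( ( x - ( 5 - 6 ) ) - 9 ) + ( ( x - ( 5 - 6 ) ) - 9 ) ) >= 14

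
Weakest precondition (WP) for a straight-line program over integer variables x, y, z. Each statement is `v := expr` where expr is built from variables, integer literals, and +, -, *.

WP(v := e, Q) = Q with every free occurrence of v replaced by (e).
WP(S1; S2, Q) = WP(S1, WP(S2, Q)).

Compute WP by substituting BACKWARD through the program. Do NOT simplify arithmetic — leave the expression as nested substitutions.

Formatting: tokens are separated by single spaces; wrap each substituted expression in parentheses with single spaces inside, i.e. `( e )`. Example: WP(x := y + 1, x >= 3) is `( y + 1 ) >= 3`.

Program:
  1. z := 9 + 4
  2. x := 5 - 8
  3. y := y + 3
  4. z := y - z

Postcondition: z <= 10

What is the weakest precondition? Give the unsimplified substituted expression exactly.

Answer: ( ( y + 3 ) - ( 9 + 4 ) ) <= 10

Derivation:
post: z <= 10
stmt 4: z := y - z  -- replace 1 occurrence(s) of z with (y - z)
  => ( y - z ) <= 10
stmt 3: y := y + 3  -- replace 1 occurrence(s) of y with (y + 3)
  => ( ( y + 3 ) - z ) <= 10
stmt 2: x := 5 - 8  -- replace 0 occurrence(s) of x with (5 - 8)
  => ( ( y + 3 ) - z ) <= 10
stmt 1: z := 9 + 4  -- replace 1 occurrence(s) of z with (9 + 4)
  => ( ( y + 3 ) - ( 9 + 4 ) ) <= 10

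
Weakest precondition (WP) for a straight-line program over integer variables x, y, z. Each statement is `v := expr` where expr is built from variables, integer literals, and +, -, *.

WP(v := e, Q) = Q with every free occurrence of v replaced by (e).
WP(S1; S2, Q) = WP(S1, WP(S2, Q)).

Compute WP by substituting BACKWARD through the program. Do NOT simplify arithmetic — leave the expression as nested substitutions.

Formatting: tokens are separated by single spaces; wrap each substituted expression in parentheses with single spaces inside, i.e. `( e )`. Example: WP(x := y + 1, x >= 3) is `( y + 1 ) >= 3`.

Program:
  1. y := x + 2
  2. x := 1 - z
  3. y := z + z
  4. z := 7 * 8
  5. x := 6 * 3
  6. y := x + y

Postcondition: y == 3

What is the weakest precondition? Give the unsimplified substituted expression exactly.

post: y == 3
stmt 6: y := x + y  -- replace 1 occurrence(s) of y with (x + y)
  => ( x + y ) == 3
stmt 5: x := 6 * 3  -- replace 1 occurrence(s) of x with (6 * 3)
  => ( ( 6 * 3 ) + y ) == 3
stmt 4: z := 7 * 8  -- replace 0 occurrence(s) of z with (7 * 8)
  => ( ( 6 * 3 ) + y ) == 3
stmt 3: y := z + z  -- replace 1 occurrence(s) of y with (z + z)
  => ( ( 6 * 3 ) + ( z + z ) ) == 3
stmt 2: x := 1 - z  -- replace 0 occurrence(s) of x with (1 - z)
  => ( ( 6 * 3 ) + ( z + z ) ) == 3
stmt 1: y := x + 2  -- replace 0 occurrence(s) of y with (x + 2)
  => ( ( 6 * 3 ) + ( z + z ) ) == 3

Answer: ( ( 6 * 3 ) + ( z + z ) ) == 3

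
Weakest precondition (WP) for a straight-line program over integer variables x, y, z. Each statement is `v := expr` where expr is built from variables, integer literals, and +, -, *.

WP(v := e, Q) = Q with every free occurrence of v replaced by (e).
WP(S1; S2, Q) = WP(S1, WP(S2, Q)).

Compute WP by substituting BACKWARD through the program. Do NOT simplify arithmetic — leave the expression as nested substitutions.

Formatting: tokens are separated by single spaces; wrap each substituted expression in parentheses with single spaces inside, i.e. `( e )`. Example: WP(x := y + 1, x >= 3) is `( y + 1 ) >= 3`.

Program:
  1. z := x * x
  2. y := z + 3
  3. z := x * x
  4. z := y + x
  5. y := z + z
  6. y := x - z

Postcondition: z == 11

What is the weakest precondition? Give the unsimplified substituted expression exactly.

Answer: ( ( ( x * x ) + 3 ) + x ) == 11

Derivation:
post: z == 11
stmt 6: y := x - z  -- replace 0 occurrence(s) of y with (x - z)
  => z == 11
stmt 5: y := z + z  -- replace 0 occurrence(s) of y with (z + z)
  => z == 11
stmt 4: z := y + x  -- replace 1 occurrence(s) of z with (y + x)
  => ( y + x ) == 11
stmt 3: z := x * x  -- replace 0 occurrence(s) of z with (x * x)
  => ( y + x ) == 11
stmt 2: y := z + 3  -- replace 1 occurrence(s) of y with (z + 3)
  => ( ( z + 3 ) + x ) == 11
stmt 1: z := x * x  -- replace 1 occurrence(s) of z with (x * x)
  => ( ( ( x * x ) + 3 ) + x ) == 11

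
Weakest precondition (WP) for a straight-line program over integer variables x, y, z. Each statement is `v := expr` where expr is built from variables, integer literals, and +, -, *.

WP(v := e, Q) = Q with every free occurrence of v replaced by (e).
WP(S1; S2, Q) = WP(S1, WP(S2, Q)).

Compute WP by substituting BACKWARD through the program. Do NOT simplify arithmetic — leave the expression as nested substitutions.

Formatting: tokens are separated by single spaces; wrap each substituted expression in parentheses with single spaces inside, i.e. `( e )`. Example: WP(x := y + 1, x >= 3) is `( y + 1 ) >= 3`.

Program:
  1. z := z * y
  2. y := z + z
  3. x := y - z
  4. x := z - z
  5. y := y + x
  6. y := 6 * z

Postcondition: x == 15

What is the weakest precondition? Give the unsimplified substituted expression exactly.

Answer: ( ( z * y ) - ( z * y ) ) == 15

Derivation:
post: x == 15
stmt 6: y := 6 * z  -- replace 0 occurrence(s) of y with (6 * z)
  => x == 15
stmt 5: y := y + x  -- replace 0 occurrence(s) of y with (y + x)
  => x == 15
stmt 4: x := z - z  -- replace 1 occurrence(s) of x with (z - z)
  => ( z - z ) == 15
stmt 3: x := y - z  -- replace 0 occurrence(s) of x with (y - z)
  => ( z - z ) == 15
stmt 2: y := z + z  -- replace 0 occurrence(s) of y with (z + z)
  => ( z - z ) == 15
stmt 1: z := z * y  -- replace 2 occurrence(s) of z with (z * y)
  => ( ( z * y ) - ( z * y ) ) == 15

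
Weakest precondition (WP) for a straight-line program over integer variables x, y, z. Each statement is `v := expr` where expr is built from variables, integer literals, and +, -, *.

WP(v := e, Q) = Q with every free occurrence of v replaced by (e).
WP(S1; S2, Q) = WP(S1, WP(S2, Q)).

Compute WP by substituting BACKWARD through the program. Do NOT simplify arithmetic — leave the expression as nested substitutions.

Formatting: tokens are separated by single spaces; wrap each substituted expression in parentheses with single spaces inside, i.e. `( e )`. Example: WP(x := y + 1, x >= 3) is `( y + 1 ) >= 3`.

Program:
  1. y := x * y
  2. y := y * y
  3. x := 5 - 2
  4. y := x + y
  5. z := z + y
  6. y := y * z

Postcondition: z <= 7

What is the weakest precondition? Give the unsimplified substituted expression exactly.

post: z <= 7
stmt 6: y := y * z  -- replace 0 occurrence(s) of y with (y * z)
  => z <= 7
stmt 5: z := z + y  -- replace 1 occurrence(s) of z with (z + y)
  => ( z + y ) <= 7
stmt 4: y := x + y  -- replace 1 occurrence(s) of y with (x + y)
  => ( z + ( x + y ) ) <= 7
stmt 3: x := 5 - 2  -- replace 1 occurrence(s) of x with (5 - 2)
  => ( z + ( ( 5 - 2 ) + y ) ) <= 7
stmt 2: y := y * y  -- replace 1 occurrence(s) of y with (y * y)
  => ( z + ( ( 5 - 2 ) + ( y * y ) ) ) <= 7
stmt 1: y := x * y  -- replace 2 occurrence(s) of y with (x * y)
  => ( z + ( ( 5 - 2 ) + ( ( x * y ) * ( x * y ) ) ) ) <= 7

Answer: ( z + ( ( 5 - 2 ) + ( ( x * y ) * ( x * y ) ) ) ) <= 7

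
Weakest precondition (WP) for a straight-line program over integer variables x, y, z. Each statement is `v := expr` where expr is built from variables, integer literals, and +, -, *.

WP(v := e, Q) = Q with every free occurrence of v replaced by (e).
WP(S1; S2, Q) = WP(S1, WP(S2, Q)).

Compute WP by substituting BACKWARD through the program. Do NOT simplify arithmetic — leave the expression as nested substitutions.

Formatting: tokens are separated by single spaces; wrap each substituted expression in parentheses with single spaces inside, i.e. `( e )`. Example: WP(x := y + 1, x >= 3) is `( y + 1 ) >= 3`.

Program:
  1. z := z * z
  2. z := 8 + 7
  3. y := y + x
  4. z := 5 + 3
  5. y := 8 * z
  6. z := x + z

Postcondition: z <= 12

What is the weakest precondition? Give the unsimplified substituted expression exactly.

Answer: ( x + ( 5 + 3 ) ) <= 12

Derivation:
post: z <= 12
stmt 6: z := x + z  -- replace 1 occurrence(s) of z with (x + z)
  => ( x + z ) <= 12
stmt 5: y := 8 * z  -- replace 0 occurrence(s) of y with (8 * z)
  => ( x + z ) <= 12
stmt 4: z := 5 + 3  -- replace 1 occurrence(s) of z with (5 + 3)
  => ( x + ( 5 + 3 ) ) <= 12
stmt 3: y := y + x  -- replace 0 occurrence(s) of y with (y + x)
  => ( x + ( 5 + 3 ) ) <= 12
stmt 2: z := 8 + 7  -- replace 0 occurrence(s) of z with (8 + 7)
  => ( x + ( 5 + 3 ) ) <= 12
stmt 1: z := z * z  -- replace 0 occurrence(s) of z with (z * z)
  => ( x + ( 5 + 3 ) ) <= 12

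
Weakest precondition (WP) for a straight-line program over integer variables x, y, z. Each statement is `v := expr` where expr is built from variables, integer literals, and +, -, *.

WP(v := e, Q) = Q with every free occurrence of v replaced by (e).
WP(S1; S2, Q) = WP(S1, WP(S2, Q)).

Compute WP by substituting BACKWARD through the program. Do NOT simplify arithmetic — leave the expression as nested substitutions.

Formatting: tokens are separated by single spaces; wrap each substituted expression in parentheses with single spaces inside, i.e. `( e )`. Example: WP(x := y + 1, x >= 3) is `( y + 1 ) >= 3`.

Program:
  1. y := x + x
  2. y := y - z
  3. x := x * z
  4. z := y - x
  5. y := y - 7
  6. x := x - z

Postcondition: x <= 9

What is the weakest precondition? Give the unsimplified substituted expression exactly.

Answer: ( ( x * z ) - ( ( ( x + x ) - z ) - ( x * z ) ) ) <= 9

Derivation:
post: x <= 9
stmt 6: x := x - z  -- replace 1 occurrence(s) of x with (x - z)
  => ( x - z ) <= 9
stmt 5: y := y - 7  -- replace 0 occurrence(s) of y with (y - 7)
  => ( x - z ) <= 9
stmt 4: z := y - x  -- replace 1 occurrence(s) of z with (y - x)
  => ( x - ( y - x ) ) <= 9
stmt 3: x := x * z  -- replace 2 occurrence(s) of x with (x * z)
  => ( ( x * z ) - ( y - ( x * z ) ) ) <= 9
stmt 2: y := y - z  -- replace 1 occurrence(s) of y with (y - z)
  => ( ( x * z ) - ( ( y - z ) - ( x * z ) ) ) <= 9
stmt 1: y := x + x  -- replace 1 occurrence(s) of y with (x + x)
  => ( ( x * z ) - ( ( ( x + x ) - z ) - ( x * z ) ) ) <= 9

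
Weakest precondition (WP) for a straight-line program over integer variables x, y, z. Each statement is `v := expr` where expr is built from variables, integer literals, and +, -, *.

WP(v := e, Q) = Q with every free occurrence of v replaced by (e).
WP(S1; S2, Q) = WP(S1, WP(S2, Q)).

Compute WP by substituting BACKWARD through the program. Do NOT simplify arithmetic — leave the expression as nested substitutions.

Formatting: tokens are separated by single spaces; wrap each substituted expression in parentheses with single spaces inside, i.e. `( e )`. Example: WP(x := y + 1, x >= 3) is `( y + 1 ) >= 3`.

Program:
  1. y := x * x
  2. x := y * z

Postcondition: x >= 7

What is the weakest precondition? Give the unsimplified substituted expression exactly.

Answer: ( ( x * x ) * z ) >= 7

Derivation:
post: x >= 7
stmt 2: x := y * z  -- replace 1 occurrence(s) of x with (y * z)
  => ( y * z ) >= 7
stmt 1: y := x * x  -- replace 1 occurrence(s) of y with (x * x)
  => ( ( x * x ) * z ) >= 7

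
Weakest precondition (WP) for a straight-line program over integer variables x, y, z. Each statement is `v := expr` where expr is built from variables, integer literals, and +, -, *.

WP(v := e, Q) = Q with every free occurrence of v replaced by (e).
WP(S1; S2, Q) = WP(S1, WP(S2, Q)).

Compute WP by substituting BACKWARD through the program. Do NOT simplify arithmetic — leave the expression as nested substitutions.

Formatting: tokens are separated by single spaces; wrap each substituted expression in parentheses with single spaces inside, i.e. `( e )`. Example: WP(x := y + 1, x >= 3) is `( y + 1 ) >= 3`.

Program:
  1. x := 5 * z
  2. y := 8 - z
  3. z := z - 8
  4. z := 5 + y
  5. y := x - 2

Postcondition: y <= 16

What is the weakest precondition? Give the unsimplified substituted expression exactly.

Answer: ( ( 5 * z ) - 2 ) <= 16

Derivation:
post: y <= 16
stmt 5: y := x - 2  -- replace 1 occurrence(s) of y with (x - 2)
  => ( x - 2 ) <= 16
stmt 4: z := 5 + y  -- replace 0 occurrence(s) of z with (5 + y)
  => ( x - 2 ) <= 16
stmt 3: z := z - 8  -- replace 0 occurrence(s) of z with (z - 8)
  => ( x - 2 ) <= 16
stmt 2: y := 8 - z  -- replace 0 occurrence(s) of y with (8 - z)
  => ( x - 2 ) <= 16
stmt 1: x := 5 * z  -- replace 1 occurrence(s) of x with (5 * z)
  => ( ( 5 * z ) - 2 ) <= 16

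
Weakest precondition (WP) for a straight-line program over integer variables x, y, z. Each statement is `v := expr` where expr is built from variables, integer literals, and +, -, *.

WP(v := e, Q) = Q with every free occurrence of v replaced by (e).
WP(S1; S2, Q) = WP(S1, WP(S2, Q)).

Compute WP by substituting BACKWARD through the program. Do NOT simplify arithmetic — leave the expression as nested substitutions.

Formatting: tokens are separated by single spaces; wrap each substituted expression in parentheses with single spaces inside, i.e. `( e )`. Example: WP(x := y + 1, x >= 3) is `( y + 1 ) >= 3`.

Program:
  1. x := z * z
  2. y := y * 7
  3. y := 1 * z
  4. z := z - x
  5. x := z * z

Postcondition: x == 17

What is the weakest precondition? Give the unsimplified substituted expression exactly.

Answer: ( ( z - ( z * z ) ) * ( z - ( z * z ) ) ) == 17

Derivation:
post: x == 17
stmt 5: x := z * z  -- replace 1 occurrence(s) of x with (z * z)
  => ( z * z ) == 17
stmt 4: z := z - x  -- replace 2 occurrence(s) of z with (z - x)
  => ( ( z - x ) * ( z - x ) ) == 17
stmt 3: y := 1 * z  -- replace 0 occurrence(s) of y with (1 * z)
  => ( ( z - x ) * ( z - x ) ) == 17
stmt 2: y := y * 7  -- replace 0 occurrence(s) of y with (y * 7)
  => ( ( z - x ) * ( z - x ) ) == 17
stmt 1: x := z * z  -- replace 2 occurrence(s) of x with (z * z)
  => ( ( z - ( z * z ) ) * ( z - ( z * z ) ) ) == 17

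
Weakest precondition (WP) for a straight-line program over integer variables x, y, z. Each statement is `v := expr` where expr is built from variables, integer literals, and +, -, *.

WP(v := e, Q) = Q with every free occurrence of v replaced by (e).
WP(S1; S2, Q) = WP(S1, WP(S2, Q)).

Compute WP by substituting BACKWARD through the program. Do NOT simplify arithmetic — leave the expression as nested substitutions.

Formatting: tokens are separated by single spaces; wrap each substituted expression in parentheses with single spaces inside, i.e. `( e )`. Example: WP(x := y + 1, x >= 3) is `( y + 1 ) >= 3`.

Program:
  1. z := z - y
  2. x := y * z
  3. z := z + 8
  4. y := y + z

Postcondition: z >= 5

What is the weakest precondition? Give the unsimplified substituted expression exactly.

post: z >= 5
stmt 4: y := y + z  -- replace 0 occurrence(s) of y with (y + z)
  => z >= 5
stmt 3: z := z + 8  -- replace 1 occurrence(s) of z with (z + 8)
  => ( z + 8 ) >= 5
stmt 2: x := y * z  -- replace 0 occurrence(s) of x with (y * z)
  => ( z + 8 ) >= 5
stmt 1: z := z - y  -- replace 1 occurrence(s) of z with (z - y)
  => ( ( z - y ) + 8 ) >= 5

Answer: ( ( z - y ) + 8 ) >= 5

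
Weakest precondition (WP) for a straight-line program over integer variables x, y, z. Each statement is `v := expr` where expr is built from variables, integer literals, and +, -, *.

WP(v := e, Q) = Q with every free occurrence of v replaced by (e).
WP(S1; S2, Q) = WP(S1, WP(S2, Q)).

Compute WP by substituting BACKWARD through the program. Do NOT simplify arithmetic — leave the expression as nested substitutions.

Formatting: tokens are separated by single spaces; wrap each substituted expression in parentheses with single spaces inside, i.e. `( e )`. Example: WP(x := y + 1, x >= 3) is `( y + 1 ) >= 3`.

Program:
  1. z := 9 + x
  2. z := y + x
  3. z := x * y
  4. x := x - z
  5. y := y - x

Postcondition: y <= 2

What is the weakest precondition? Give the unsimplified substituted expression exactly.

post: y <= 2
stmt 5: y := y - x  -- replace 1 occurrence(s) of y with (y - x)
  => ( y - x ) <= 2
stmt 4: x := x - z  -- replace 1 occurrence(s) of x with (x - z)
  => ( y - ( x - z ) ) <= 2
stmt 3: z := x * y  -- replace 1 occurrence(s) of z with (x * y)
  => ( y - ( x - ( x * y ) ) ) <= 2
stmt 2: z := y + x  -- replace 0 occurrence(s) of z with (y + x)
  => ( y - ( x - ( x * y ) ) ) <= 2
stmt 1: z := 9 + x  -- replace 0 occurrence(s) of z with (9 + x)
  => ( y - ( x - ( x * y ) ) ) <= 2

Answer: ( y - ( x - ( x * y ) ) ) <= 2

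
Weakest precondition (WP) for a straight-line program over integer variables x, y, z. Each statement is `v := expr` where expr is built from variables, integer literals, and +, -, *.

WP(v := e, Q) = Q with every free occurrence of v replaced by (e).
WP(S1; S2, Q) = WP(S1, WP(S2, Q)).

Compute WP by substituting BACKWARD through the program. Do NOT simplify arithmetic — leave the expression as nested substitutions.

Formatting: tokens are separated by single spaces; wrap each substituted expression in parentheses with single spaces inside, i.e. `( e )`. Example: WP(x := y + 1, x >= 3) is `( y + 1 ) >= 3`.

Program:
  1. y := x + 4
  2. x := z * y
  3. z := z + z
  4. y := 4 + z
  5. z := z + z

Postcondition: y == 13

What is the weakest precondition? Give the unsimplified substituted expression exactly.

post: y == 13
stmt 5: z := z + z  -- replace 0 occurrence(s) of z with (z + z)
  => y == 13
stmt 4: y := 4 + z  -- replace 1 occurrence(s) of y with (4 + z)
  => ( 4 + z ) == 13
stmt 3: z := z + z  -- replace 1 occurrence(s) of z with (z + z)
  => ( 4 + ( z + z ) ) == 13
stmt 2: x := z * y  -- replace 0 occurrence(s) of x with (z * y)
  => ( 4 + ( z + z ) ) == 13
stmt 1: y := x + 4  -- replace 0 occurrence(s) of y with (x + 4)
  => ( 4 + ( z + z ) ) == 13

Answer: ( 4 + ( z + z ) ) == 13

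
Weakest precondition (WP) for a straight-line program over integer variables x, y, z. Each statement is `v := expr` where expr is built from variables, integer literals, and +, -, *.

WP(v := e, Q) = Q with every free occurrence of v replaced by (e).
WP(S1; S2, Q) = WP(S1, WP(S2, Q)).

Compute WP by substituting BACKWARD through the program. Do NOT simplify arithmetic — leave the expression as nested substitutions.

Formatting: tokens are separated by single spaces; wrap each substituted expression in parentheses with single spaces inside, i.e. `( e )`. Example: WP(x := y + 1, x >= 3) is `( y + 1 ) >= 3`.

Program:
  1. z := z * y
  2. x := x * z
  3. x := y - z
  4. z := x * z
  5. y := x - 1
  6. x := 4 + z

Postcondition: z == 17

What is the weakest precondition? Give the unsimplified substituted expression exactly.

post: z == 17
stmt 6: x := 4 + z  -- replace 0 occurrence(s) of x with (4 + z)
  => z == 17
stmt 5: y := x - 1  -- replace 0 occurrence(s) of y with (x - 1)
  => z == 17
stmt 4: z := x * z  -- replace 1 occurrence(s) of z with (x * z)
  => ( x * z ) == 17
stmt 3: x := y - z  -- replace 1 occurrence(s) of x with (y - z)
  => ( ( y - z ) * z ) == 17
stmt 2: x := x * z  -- replace 0 occurrence(s) of x with (x * z)
  => ( ( y - z ) * z ) == 17
stmt 1: z := z * y  -- replace 2 occurrence(s) of z with (z * y)
  => ( ( y - ( z * y ) ) * ( z * y ) ) == 17

Answer: ( ( y - ( z * y ) ) * ( z * y ) ) == 17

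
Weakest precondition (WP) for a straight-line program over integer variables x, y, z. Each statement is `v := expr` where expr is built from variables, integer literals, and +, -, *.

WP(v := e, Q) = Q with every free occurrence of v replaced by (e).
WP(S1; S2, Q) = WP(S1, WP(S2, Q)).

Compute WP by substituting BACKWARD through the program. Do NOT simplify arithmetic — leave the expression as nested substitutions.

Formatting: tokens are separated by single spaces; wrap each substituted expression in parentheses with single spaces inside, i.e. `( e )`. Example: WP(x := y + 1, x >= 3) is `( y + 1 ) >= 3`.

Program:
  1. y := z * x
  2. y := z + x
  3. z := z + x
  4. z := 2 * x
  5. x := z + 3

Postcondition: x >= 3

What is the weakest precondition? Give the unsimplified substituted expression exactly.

post: x >= 3
stmt 5: x := z + 3  -- replace 1 occurrence(s) of x with (z + 3)
  => ( z + 3 ) >= 3
stmt 4: z := 2 * x  -- replace 1 occurrence(s) of z with (2 * x)
  => ( ( 2 * x ) + 3 ) >= 3
stmt 3: z := z + x  -- replace 0 occurrence(s) of z with (z + x)
  => ( ( 2 * x ) + 3 ) >= 3
stmt 2: y := z + x  -- replace 0 occurrence(s) of y with (z + x)
  => ( ( 2 * x ) + 3 ) >= 3
stmt 1: y := z * x  -- replace 0 occurrence(s) of y with (z * x)
  => ( ( 2 * x ) + 3 ) >= 3

Answer: ( ( 2 * x ) + 3 ) >= 3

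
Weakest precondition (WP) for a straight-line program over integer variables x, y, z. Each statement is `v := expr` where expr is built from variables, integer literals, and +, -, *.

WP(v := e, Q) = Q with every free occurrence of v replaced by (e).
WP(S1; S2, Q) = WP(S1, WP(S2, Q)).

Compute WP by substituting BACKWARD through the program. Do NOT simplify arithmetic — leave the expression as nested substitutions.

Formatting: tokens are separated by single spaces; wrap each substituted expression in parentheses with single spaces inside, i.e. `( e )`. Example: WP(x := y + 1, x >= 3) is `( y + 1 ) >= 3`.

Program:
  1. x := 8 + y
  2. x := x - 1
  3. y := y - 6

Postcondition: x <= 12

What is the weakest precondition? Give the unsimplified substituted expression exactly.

Answer: ( ( 8 + y ) - 1 ) <= 12

Derivation:
post: x <= 12
stmt 3: y := y - 6  -- replace 0 occurrence(s) of y with (y - 6)
  => x <= 12
stmt 2: x := x - 1  -- replace 1 occurrence(s) of x with (x - 1)
  => ( x - 1 ) <= 12
stmt 1: x := 8 + y  -- replace 1 occurrence(s) of x with (8 + y)
  => ( ( 8 + y ) - 1 ) <= 12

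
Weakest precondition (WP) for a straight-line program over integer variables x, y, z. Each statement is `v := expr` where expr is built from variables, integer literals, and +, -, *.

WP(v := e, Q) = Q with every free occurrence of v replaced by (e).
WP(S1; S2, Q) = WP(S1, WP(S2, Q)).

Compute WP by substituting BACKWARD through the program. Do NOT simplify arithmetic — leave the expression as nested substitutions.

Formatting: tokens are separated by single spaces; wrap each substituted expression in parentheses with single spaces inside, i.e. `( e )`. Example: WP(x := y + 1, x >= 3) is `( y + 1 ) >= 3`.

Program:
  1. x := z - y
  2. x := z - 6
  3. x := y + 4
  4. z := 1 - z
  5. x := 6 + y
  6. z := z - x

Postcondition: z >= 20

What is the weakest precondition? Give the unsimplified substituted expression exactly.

Answer: ( ( 1 - z ) - ( 6 + y ) ) >= 20

Derivation:
post: z >= 20
stmt 6: z := z - x  -- replace 1 occurrence(s) of z with (z - x)
  => ( z - x ) >= 20
stmt 5: x := 6 + y  -- replace 1 occurrence(s) of x with (6 + y)
  => ( z - ( 6 + y ) ) >= 20
stmt 4: z := 1 - z  -- replace 1 occurrence(s) of z with (1 - z)
  => ( ( 1 - z ) - ( 6 + y ) ) >= 20
stmt 3: x := y + 4  -- replace 0 occurrence(s) of x with (y + 4)
  => ( ( 1 - z ) - ( 6 + y ) ) >= 20
stmt 2: x := z - 6  -- replace 0 occurrence(s) of x with (z - 6)
  => ( ( 1 - z ) - ( 6 + y ) ) >= 20
stmt 1: x := z - y  -- replace 0 occurrence(s) of x with (z - y)
  => ( ( 1 - z ) - ( 6 + y ) ) >= 20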